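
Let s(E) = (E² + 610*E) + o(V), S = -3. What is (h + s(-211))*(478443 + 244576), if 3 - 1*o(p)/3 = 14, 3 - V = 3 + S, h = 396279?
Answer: 225623140083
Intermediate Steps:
V = 3 (V = 3 - (3 - 3) = 3 - 1*0 = 3 + 0 = 3)
o(p) = -33 (o(p) = 9 - 3*14 = 9 - 42 = -33)
s(E) = -33 + E² + 610*E (s(E) = (E² + 610*E) - 33 = -33 + E² + 610*E)
(h + s(-211))*(478443 + 244576) = (396279 + (-33 + (-211)² + 610*(-211)))*(478443 + 244576) = (396279 + (-33 + 44521 - 128710))*723019 = (396279 - 84222)*723019 = 312057*723019 = 225623140083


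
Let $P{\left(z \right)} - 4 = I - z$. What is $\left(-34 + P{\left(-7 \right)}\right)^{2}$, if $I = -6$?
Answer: $841$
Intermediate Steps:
$P{\left(z \right)} = -2 - z$ ($P{\left(z \right)} = 4 - \left(6 + z\right) = -2 - z$)
$\left(-34 + P{\left(-7 \right)}\right)^{2} = \left(-34 - -5\right)^{2} = \left(-34 + \left(-2 + 7\right)\right)^{2} = \left(-34 + 5\right)^{2} = \left(-29\right)^{2} = 841$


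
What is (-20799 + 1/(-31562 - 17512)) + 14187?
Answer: -324477289/49074 ≈ -6612.0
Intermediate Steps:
(-20799 + 1/(-31562 - 17512)) + 14187 = (-20799 + 1/(-49074)) + 14187 = (-20799 - 1/49074) + 14187 = -1020690127/49074 + 14187 = -324477289/49074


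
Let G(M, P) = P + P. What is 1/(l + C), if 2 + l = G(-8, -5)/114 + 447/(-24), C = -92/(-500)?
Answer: -57000/1170137 ≈ -0.048712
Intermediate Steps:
C = 23/125 (C = -92*(-1/500) = 23/125 ≈ 0.18400)
G(M, P) = 2*P
l = -9445/456 (l = -2 + ((2*(-5))/114 + 447/(-24)) = -2 + (-10*1/114 + 447*(-1/24)) = -2 + (-5/57 - 149/8) = -2 - 8533/456 = -9445/456 ≈ -20.713)
1/(l + C) = 1/(-9445/456 + 23/125) = 1/(-1170137/57000) = -57000/1170137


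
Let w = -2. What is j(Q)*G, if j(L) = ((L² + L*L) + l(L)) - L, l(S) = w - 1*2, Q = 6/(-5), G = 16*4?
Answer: 128/25 ≈ 5.1200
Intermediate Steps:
G = 64
Q = -6/5 (Q = 6*(-⅕) = -6/5 ≈ -1.2000)
l(S) = -4 (l(S) = -2 - 1*2 = -2 - 2 = -4)
j(L) = -4 - L + 2*L² (j(L) = ((L² + L*L) - 4) - L = ((L² + L²) - 4) - L = (2*L² - 4) - L = (-4 + 2*L²) - L = -4 - L + 2*L²)
j(Q)*G = (-4 - 1*(-6/5) + 2*(-6/5)²)*64 = (-4 + 6/5 + 2*(36/25))*64 = (-4 + 6/5 + 72/25)*64 = (2/25)*64 = 128/25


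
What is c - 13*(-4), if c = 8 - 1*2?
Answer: 58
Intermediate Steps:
c = 6 (c = 8 - 2 = 6)
c - 13*(-4) = 6 - 13*(-4) = 6 + 52 = 58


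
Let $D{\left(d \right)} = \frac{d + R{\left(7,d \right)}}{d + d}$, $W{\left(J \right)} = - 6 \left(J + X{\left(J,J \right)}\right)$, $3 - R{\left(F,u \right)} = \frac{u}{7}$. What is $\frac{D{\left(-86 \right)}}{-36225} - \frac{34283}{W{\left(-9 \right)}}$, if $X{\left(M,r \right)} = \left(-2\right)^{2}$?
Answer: $- \frac{3322776959}{2907660} \approx -1142.8$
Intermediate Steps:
$R{\left(F,u \right)} = 3 - \frac{u}{7}$
$X{\left(M,r \right)} = 4$
$W{\left(J \right)} = -24 - 6 J$ ($W{\left(J \right)} = - 6 \left(J + 4\right) = - 6 \left(4 + J\right) = -24 - 6 J$)
$D{\left(d \right)} = \frac{3 + \frac{6 d}{7}}{2 d}$ ($D{\left(d \right)} = \frac{d - \left(-3 + \frac{d}{7}\right)}{d + d} = \frac{3 + \frac{6 d}{7}}{2 d}$)
$\frac{D{\left(-86 \right)}}{-36225} - \frac{34283}{W{\left(-9 \right)}} = \frac{\frac{3}{14} \frac{1}{-86} \left(7 + 2 \left(-86\right)\right)}{-36225} - \frac{34283}{-24 - -54} = \frac{3}{14} \left(- \frac{1}{86}\right) \left(7 - 172\right) \left(- \frac{1}{36225}\right) - \frac{34283}{-24 + 54} = \frac{3}{14} \left(- \frac{1}{86}\right) \left(-165\right) \left(- \frac{1}{36225}\right) - \frac{34283}{30} = \frac{495}{1204} \left(- \frac{1}{36225}\right) - \frac{34283}{30} = - \frac{11}{969220} - \frac{34283}{30} = - \frac{3322776959}{2907660}$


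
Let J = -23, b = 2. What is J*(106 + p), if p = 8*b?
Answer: -2806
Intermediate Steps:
p = 16 (p = 8*2 = 16)
J*(106 + p) = -23*(106 + 16) = -23*122 = -2806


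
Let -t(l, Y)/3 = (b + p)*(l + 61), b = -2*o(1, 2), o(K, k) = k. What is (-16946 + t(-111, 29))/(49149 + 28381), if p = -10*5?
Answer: -12523/38765 ≈ -0.32305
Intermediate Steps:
p = -50
b = -4 (b = -2*2 = -4)
t(l, Y) = 9882 + 162*l (t(l, Y) = -3*(-4 - 50)*(l + 61) = -(-162)*(61 + l) = -3*(-3294 - 54*l) = 9882 + 162*l)
(-16946 + t(-111, 29))/(49149 + 28381) = (-16946 + (9882 + 162*(-111)))/(49149 + 28381) = (-16946 + (9882 - 17982))/77530 = (-16946 - 8100)*(1/77530) = -25046*1/77530 = -12523/38765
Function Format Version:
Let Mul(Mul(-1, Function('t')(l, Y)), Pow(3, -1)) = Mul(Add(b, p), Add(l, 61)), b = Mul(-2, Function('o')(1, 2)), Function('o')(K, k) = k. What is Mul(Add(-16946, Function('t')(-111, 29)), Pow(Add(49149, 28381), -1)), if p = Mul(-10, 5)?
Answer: Rational(-12523, 38765) ≈ -0.32305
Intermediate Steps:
p = -50
b = -4 (b = Mul(-2, 2) = -4)
Function('t')(l, Y) = Add(9882, Mul(162, l)) (Function('t')(l, Y) = Mul(-3, Mul(Add(-4, -50), Add(l, 61))) = Mul(-3, Mul(-54, Add(61, l))) = Mul(-3, Add(-3294, Mul(-54, l))) = Add(9882, Mul(162, l)))
Mul(Add(-16946, Function('t')(-111, 29)), Pow(Add(49149, 28381), -1)) = Mul(Add(-16946, Add(9882, Mul(162, -111))), Pow(Add(49149, 28381), -1)) = Mul(Add(-16946, Add(9882, -17982)), Pow(77530, -1)) = Mul(Add(-16946, -8100), Rational(1, 77530)) = Mul(-25046, Rational(1, 77530)) = Rational(-12523, 38765)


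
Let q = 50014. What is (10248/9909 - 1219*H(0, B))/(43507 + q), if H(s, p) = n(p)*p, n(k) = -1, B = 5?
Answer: 20135201/308899863 ≈ 0.065184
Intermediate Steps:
H(s, p) = -p
(10248/9909 - 1219*H(0, B))/(43507 + q) = (10248/9909 - (-1219)*5)/(43507 + 50014) = (10248*(1/9909) - 1219*(-5))/93521 = (3416/3303 + 6095)*(1/93521) = (20135201/3303)*(1/93521) = 20135201/308899863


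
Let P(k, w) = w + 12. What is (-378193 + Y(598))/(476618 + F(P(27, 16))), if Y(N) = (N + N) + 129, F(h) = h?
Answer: -188434/238323 ≈ -0.79067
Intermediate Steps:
P(k, w) = 12 + w
Y(N) = 129 + 2*N (Y(N) = 2*N + 129 = 129 + 2*N)
(-378193 + Y(598))/(476618 + F(P(27, 16))) = (-378193 + (129 + 2*598))/(476618 + (12 + 16)) = (-378193 + (129 + 1196))/(476618 + 28) = (-378193 + 1325)/476646 = -376868*1/476646 = -188434/238323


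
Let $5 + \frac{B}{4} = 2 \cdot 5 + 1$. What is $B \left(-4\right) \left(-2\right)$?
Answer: $192$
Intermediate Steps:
$B = 24$ ($B = -20 + 4 \left(2 \cdot 5 + 1\right) = -20 + 4 \left(10 + 1\right) = -20 + 4 \cdot 11 = -20 + 44 = 24$)
$B \left(-4\right) \left(-2\right) = 24 \left(-4\right) \left(-2\right) = \left(-96\right) \left(-2\right) = 192$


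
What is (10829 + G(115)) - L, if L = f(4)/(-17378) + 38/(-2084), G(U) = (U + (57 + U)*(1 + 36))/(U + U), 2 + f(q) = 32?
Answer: 5652268447148/520601435 ≈ 10857.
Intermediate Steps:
f(q) = 30 (f(q) = -2 + 32 = 30)
G(U) = (2109 + 38*U)/(2*U) (G(U) = (U + (57 + U)*37)/((2*U)) = (U + (2109 + 37*U))*(1/(2*U)) = (2109 + 38*U)*(1/(2*U)) = (2109 + 38*U)/(2*U))
L = -180721/9053938 (L = 30/(-17378) + 38/(-2084) = 30*(-1/17378) + 38*(-1/2084) = -15/8689 - 19/1042 = -180721/9053938 ≈ -0.019960)
(10829 + G(115)) - L = (10829 + (19 + (2109/2)/115)) - 1*(-180721/9053938) = (10829 + (19 + (2109/2)*(1/115))) + 180721/9053938 = (10829 + (19 + 2109/230)) + 180721/9053938 = (10829 + 6479/230) + 180721/9053938 = 2497149/230 + 180721/9053938 = 5652268447148/520601435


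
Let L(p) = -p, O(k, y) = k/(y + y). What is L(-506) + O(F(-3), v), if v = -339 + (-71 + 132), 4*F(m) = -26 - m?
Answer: 1125367/2224 ≈ 506.01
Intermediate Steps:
F(m) = -13/2 - m/4 (F(m) = (-26 - m)/4 = -13/2 - m/4)
v = -278 (v = -339 + 61 = -278)
O(k, y) = k/(2*y) (O(k, y) = k/((2*y)) = k*(1/(2*y)) = k/(2*y))
L(-506) + O(F(-3), v) = -1*(-506) + (1/2)*(-13/2 - 1/4*(-3))/(-278) = 506 + (1/2)*(-13/2 + 3/4)*(-1/278) = 506 + (1/2)*(-23/4)*(-1/278) = 506 + 23/2224 = 1125367/2224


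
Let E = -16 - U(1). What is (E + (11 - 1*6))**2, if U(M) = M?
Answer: 144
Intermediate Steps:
E = -17 (E = -16 - 1*1 = -16 - 1 = -17)
(E + (11 - 1*6))**2 = (-17 + (11 - 1*6))**2 = (-17 + (11 - 6))**2 = (-17 + 5)**2 = (-12)**2 = 144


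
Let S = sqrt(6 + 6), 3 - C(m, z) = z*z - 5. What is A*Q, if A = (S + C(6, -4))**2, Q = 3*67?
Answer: 15276 - 6432*sqrt(3) ≈ 4135.5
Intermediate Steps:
C(m, z) = 8 - z**2 (C(m, z) = 3 - (z*z - 5) = 3 - (z**2 - 5) = 3 - (-5 + z**2) = 3 + (5 - z**2) = 8 - z**2)
Q = 201
S = 2*sqrt(3) (S = sqrt(12) = 2*sqrt(3) ≈ 3.4641)
A = (-8 + 2*sqrt(3))**2 (A = (2*sqrt(3) + (8 - 1*(-4)**2))**2 = (2*sqrt(3) + (8 - 1*16))**2 = (2*sqrt(3) + (8 - 16))**2 = (2*sqrt(3) - 8)**2 = (-8 + 2*sqrt(3))**2 ≈ 20.574)
A*Q = (76 - 32*sqrt(3))*201 = 15276 - 6432*sqrt(3)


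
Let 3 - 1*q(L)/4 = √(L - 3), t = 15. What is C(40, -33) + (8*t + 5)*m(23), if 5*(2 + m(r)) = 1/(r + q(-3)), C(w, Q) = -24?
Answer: -361079/1321 + 100*I*√6/1321 ≈ -273.34 + 0.18543*I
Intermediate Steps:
q(L) = 12 - 4*√(-3 + L) (q(L) = 12 - 4*√(L - 3) = 12 - 4*√(-3 + L))
m(r) = -2 + 1/(5*(12 + r - 4*I*√6)) (m(r) = -2 + 1/(5*(r + (12 - 4*√(-3 - 3)))) = -2 + 1/(5*(r + (12 - 4*I*√6))) = -2 + 1/(5*(12 + r - 4*I*√6)))
C(40, -33) + (8*t + 5)*m(23) = -24 + (8*15 + 5)*((-119 - 10*23 + 40*I*√6)/(5*(12 + 23 - 4*I*√6))) = -24 + (120 + 5)*((-119 - 230 + 40*I*√6)/(5*(35 - 4*I*√6))) = -24 + 125*((-349 + 40*I*√6)/(5*(35 - 4*I*√6))) = -24 + 25*(-349 + 40*I*√6)/(35 - 4*I*√6)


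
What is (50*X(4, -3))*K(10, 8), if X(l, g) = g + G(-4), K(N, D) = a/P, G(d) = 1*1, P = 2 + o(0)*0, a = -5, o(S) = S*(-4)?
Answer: 250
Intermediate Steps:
o(S) = -4*S
P = 2 (P = 2 - 4*0*0 = 2 + 0*0 = 2 + 0 = 2)
G(d) = 1
K(N, D) = -5/2
X(l, g) = 1 + g (X(l, g) = g + 1 = 1 + g)
(50*X(4, -3))*K(10, 8) = (50*(1 - 3))*(-5/2) = (50*(-2))*(-5/2) = -100*(-5/2) = 250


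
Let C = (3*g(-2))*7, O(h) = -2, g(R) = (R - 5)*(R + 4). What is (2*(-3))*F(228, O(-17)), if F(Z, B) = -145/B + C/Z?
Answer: -8118/19 ≈ -427.26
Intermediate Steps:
g(R) = (-5 + R)*(4 + R)
C = -294 (C = (3*(-20 + (-2)² - 1*(-2)))*7 = (3*(-20 + 4 + 2))*7 = (3*(-14))*7 = -42*7 = -294)
F(Z, B) = -294/Z - 145/B (F(Z, B) = -145/B - 294/Z = -294/Z - 145/B)
(2*(-3))*F(228, O(-17)) = (2*(-3))*(-294/228 - 145/(-2)) = -6*(-294*1/228 - 145*(-½)) = -6*(-49/38 + 145/2) = -6*1353/19 = -8118/19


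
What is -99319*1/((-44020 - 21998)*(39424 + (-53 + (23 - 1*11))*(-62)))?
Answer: 99319/2770511388 ≈ 3.5849e-5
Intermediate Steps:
-99319*1/((-44020 - 21998)*(39424 + (-53 + (23 - 1*11))*(-62))) = -99319*(-1/(66018*(39424 + (-53 + (23 - 11))*(-62)))) = -99319*(-1/(66018*(39424 + (-53 + 12)*(-62)))) = -99319*(-1/(66018*(39424 - 41*(-62)))) = -99319*(-1/(66018*(39424 + 2542))) = -99319/((-66018*41966)) = -99319/(-2770511388) = -99319*(-1/2770511388) = 99319/2770511388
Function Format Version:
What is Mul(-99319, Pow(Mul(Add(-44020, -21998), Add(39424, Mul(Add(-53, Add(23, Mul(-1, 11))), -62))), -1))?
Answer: Rational(99319, 2770511388) ≈ 3.5849e-5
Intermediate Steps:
Mul(-99319, Pow(Mul(Add(-44020, -21998), Add(39424, Mul(Add(-53, Add(23, Mul(-1, 11))), -62))), -1)) = Mul(-99319, Pow(Mul(-66018, Add(39424, Mul(Add(-53, Add(23, -11)), -62))), -1)) = Mul(-99319, Pow(Mul(-66018, Add(39424, Mul(Add(-53, 12), -62))), -1)) = Mul(-99319, Pow(Mul(-66018, Add(39424, Mul(-41, -62))), -1)) = Mul(-99319, Pow(Mul(-66018, Add(39424, 2542)), -1)) = Mul(-99319, Pow(Mul(-66018, 41966), -1)) = Mul(-99319, Pow(-2770511388, -1)) = Mul(-99319, Rational(-1, 2770511388)) = Rational(99319, 2770511388)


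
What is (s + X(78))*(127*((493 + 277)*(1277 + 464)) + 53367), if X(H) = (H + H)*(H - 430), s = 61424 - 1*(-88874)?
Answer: 16244784937202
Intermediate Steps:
s = 150298 (s = 61424 + 88874 = 150298)
X(H) = 2*H*(-430 + H) (X(H) = (2*H)*(-430 + H) = 2*H*(-430 + H))
(s + X(78))*(127*((493 + 277)*(1277 + 464)) + 53367) = (150298 + 2*78*(-430 + 78))*(127*((493 + 277)*(1277 + 464)) + 53367) = (150298 + 2*78*(-352))*(127*(770*1741) + 53367) = (150298 - 54912)*(127*1340570 + 53367) = 95386*(170252390 + 53367) = 95386*170305757 = 16244784937202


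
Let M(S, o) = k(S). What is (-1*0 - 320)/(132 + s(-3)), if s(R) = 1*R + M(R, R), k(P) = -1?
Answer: -5/2 ≈ -2.5000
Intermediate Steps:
M(S, o) = -1
s(R) = -1 + R (s(R) = 1*R - 1 = R - 1 = -1 + R)
(-1*0 - 320)/(132 + s(-3)) = (-1*0 - 320)/(132 + (-1 - 3)) = (0 - 320)/(132 - 4) = -320/128 = -320*1/128 = -5/2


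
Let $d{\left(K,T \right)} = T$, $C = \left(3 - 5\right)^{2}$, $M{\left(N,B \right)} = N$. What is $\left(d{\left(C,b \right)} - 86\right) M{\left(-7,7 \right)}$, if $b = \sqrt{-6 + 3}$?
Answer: $602 - 7 i \sqrt{3} \approx 602.0 - 12.124 i$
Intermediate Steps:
$C = 4$ ($C = \left(-2\right)^{2} = 4$)
$b = i \sqrt{3}$ ($b = \sqrt{-3} = i \sqrt{3} \approx 1.732 i$)
$\left(d{\left(C,b \right)} - 86\right) M{\left(-7,7 \right)} = \left(i \sqrt{3} - 86\right) \left(-7\right) = \left(-86 + i \sqrt{3}\right) \left(-7\right) = 602 - 7 i \sqrt{3}$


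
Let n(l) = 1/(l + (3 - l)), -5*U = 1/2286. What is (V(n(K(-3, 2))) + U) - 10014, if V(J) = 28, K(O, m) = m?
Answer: -114139981/11430 ≈ -9986.0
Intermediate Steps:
U = -1/11430 (U = -1/5/2286 = -1/5*1/2286 = -1/11430 ≈ -8.7489e-5)
n(l) = 1/3
(V(n(K(-3, 2))) + U) - 10014 = (28 - 1/11430) - 10014 = 320039/11430 - 10014 = -114139981/11430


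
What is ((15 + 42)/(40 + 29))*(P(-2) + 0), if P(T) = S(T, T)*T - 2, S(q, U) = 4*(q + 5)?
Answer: -494/23 ≈ -21.478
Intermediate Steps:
S(q, U) = 20 + 4*q (S(q, U) = 4*(5 + q) = 20 + 4*q)
P(T) = -2 + T*(20 + 4*T) (P(T) = (20 + 4*T)*T - 2 = T*(20 + 4*T) - 2 = -2 + T*(20 + 4*T))
((15 + 42)/(40 + 29))*(P(-2) + 0) = ((15 + 42)/(40 + 29))*((-2 + 4*(-2)*(5 - 2)) + 0) = (57/69)*((-2 + 4*(-2)*3) + 0) = (57*(1/69))*((-2 - 24) + 0) = 19*(-26 + 0)/23 = (19/23)*(-26) = -494/23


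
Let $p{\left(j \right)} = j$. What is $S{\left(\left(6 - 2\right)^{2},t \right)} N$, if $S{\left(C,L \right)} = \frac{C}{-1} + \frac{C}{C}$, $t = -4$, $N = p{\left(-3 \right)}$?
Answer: $45$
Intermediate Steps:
$N = -3$
$S{\left(C,L \right)} = 1 - C$ ($S{\left(C,L \right)} = C \left(-1\right) + 1 = - C + 1 = 1 - C$)
$S{\left(\left(6 - 2\right)^{2},t \right)} N = \left(1 - \left(6 - 2\right)^{2}\right) \left(-3\right) = \left(1 - 4^{2}\right) \left(-3\right) = \left(1 - 16\right) \left(-3\right) = \left(-15\right) \left(-3\right) = 45$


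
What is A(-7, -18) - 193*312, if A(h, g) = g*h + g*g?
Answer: -59766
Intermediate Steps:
A(h, g) = g² + g*h (A(h, g) = g*h + g² = g² + g*h)
A(-7, -18) - 193*312 = -18*(-18 - 7) - 193*312 = -18*(-25) - 60216 = 450 - 60216 = -59766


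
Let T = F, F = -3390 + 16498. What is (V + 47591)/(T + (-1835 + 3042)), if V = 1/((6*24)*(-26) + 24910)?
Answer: 1007311107/302991290 ≈ 3.3246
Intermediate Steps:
F = 13108
T = 13108
V = 1/21166 (V = 1/(144*(-26) + 24910) = 1/(-3744 + 24910) = 1/21166 ≈ 4.7246e-5)
(V + 47591)/(T + (-1835 + 3042)) = (1/21166 + 47591)/(13108 + (-1835 + 3042)) = 1007311107/(21166*(13108 + 1207)) = (1007311107/21166)/14315 = (1007311107/21166)*(1/14315) = 1007311107/302991290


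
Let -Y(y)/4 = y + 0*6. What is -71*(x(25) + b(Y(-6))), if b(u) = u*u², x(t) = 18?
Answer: -982782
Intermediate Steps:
Y(y) = -4*y (Y(y) = -4*(y + 0*6) = -4*(y + 0) = -4*y)
b(u) = u³
-71*(x(25) + b(Y(-6))) = -71*(18 + (-4*(-6))³) = -71*(18 + 24³) = -71*(18 + 13824) = -71*13842 = -982782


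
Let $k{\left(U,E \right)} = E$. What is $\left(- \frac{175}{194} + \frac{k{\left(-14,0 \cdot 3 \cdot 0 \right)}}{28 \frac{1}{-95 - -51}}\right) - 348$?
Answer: $- \frac{67687}{194} \approx -348.9$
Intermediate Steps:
$\left(- \frac{175}{194} + \frac{k{\left(-14,0 \cdot 3 \cdot 0 \right)}}{28 \frac{1}{-95 - -51}}\right) - 348 = \left(- \frac{175}{194} + \frac{0 \cdot 3 \cdot 0}{28 \frac{1}{-95 - -51}}\right) - 348 = \left(\left(-175\right) \frac{1}{194} + \frac{0 \cdot 0}{28 \frac{1}{-95 + 51}}\right) - 348 = \left(- \frac{175}{194} + \frac{0}{28 \frac{1}{-44}}\right) - 348 = \left(- \frac{175}{194} + \frac{0}{28 \left(- \frac{1}{44}\right)}\right) - 348 = \left(- \frac{175}{194} + \frac{0}{- \frac{7}{11}}\right) - 348 = \left(- \frac{175}{194} + 0 \left(- \frac{11}{7}\right)\right) - 348 = \left(- \frac{175}{194} + 0\right) - 348 = - \frac{175}{194} - 348 = - \frac{67687}{194}$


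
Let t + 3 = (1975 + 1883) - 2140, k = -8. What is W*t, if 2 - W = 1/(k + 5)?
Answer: 12005/3 ≈ 4001.7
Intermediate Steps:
W = 7/3 (W = 2 - 1/(-8 + 5) = 2 - 1/(-3) = 2 - 1*(-1/3) = 2 + 1/3 = 7/3 ≈ 2.3333)
t = 1715 (t = -3 + ((1975 + 1883) - 2140) = -3 + (3858 - 2140) = -3 + 1718 = 1715)
W*t = (7/3)*1715 = 12005/3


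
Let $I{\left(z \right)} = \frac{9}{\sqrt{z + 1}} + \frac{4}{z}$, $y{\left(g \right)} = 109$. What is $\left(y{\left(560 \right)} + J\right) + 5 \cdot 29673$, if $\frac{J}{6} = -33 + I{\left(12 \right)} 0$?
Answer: $148276$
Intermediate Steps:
$I{\left(z \right)} = \frac{4}{z} + \frac{9}{\sqrt{1 + z}}$ ($I{\left(z \right)} = \frac{9}{\sqrt{1 + z}} + \frac{4}{z} = \frac{4}{z} + \frac{9}{\sqrt{1 + z}}$)
$J = -198$ ($J = 6 \left(-33 + \left(\frac{4}{12} + \frac{9}{\sqrt{1 + 12}}\right) 0\right) = 6 \left(-33 + \left(4 \cdot \frac{1}{12} + \frac{9}{\sqrt{13}}\right) 0\right) = 6 \left(-33 + \left(\frac{1}{3} + 9 \frac{\sqrt{13}}{13}\right) 0\right) = 6 \left(-33 + \left(\frac{1}{3} + \frac{9 \sqrt{13}}{13}\right) 0\right) = 6 \left(-33 + 0\right) = 6 \left(-33\right) = -198$)
$\left(y{\left(560 \right)} + J\right) + 5 \cdot 29673 = \left(109 - 198\right) + 5 \cdot 29673 = -89 + 148365 = 148276$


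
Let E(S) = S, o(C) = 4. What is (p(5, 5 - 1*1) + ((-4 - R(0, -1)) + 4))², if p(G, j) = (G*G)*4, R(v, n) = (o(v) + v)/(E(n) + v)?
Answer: 10816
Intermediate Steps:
R(v, n) = (4 + v)/(n + v)
p(G, j) = 4*G² (p(G, j) = G²*4 = 4*G²)
(p(5, 5 - 1*1) + ((-4 - R(0, -1)) + 4))² = (4*5² + ((-4 - (4 + 0)/(-1 + 0)) + 4))² = (4*25 + ((-4 - 4/(-1)) + 4))² = (100 + ((-4 - (-1)*4) + 4))² = (100 + ((-4 - 1*(-4)) + 4))² = (100 + ((-4 + 4) + 4))² = (100 + (0 + 4))² = (100 + 4)² = 104² = 10816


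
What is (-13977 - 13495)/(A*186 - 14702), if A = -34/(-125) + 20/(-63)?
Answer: 36057000/19307473 ≈ 1.8675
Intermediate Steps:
A = -358/7875 (A = -34*(-1/125) + 20*(-1/63) = 34/125 - 20/63 = -358/7875 ≈ -0.045460)
(-13977 - 13495)/(A*186 - 14702) = (-13977 - 13495)/(-358/7875*186 - 14702) = -27472/(-22196/2625 - 14702) = -27472/(-38614946/2625) = -27472*(-2625/38614946) = 36057000/19307473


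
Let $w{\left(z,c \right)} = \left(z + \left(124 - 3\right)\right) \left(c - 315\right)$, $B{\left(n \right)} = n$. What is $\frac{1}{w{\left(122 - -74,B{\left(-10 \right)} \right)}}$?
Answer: $- \frac{1}{103025} \approx -9.7064 \cdot 10^{-6}$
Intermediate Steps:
$w{\left(z,c \right)} = \left(-315 + c\right) \left(121 + z\right)$ ($w{\left(z,c \right)} = \left(z + \left(124 - 3\right)\right) \left(-315 + c\right) = \left(z + 121\right) \left(-315 + c\right) = \left(121 + z\right) \left(-315 + c\right) = \left(-315 + c\right) \left(121 + z\right)$)
$\frac{1}{w{\left(122 - -74,B{\left(-10 \right)} \right)}} = \frac{1}{-38115 - 315 \left(122 - -74\right) + 121 \left(-10\right) - 10 \left(122 - -74\right)} = \frac{1}{-38115 - 315 \left(122 + 74\right) - 1210 - 10 \left(122 + 74\right)} = \frac{1}{-38115 - 61740 - 1210 - 1960} = \frac{1}{-103025} = - \frac{1}{103025}$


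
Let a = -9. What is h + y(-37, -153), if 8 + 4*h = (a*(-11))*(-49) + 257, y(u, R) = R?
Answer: -2607/2 ≈ -1303.5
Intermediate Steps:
h = -2301/2 (h = -2 + (-9*(-11)*(-49) + 257)/4 = -2 + (99*(-49) + 257)/4 = -2 + (-4851 + 257)/4 = -2 + (1/4)*(-4594) = -2 - 2297/2 = -2301/2 ≈ -1150.5)
h + y(-37, -153) = -2301/2 - 153 = -2607/2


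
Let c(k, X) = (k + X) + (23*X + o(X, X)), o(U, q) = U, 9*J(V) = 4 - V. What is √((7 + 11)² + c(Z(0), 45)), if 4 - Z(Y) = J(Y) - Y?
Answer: √13073/3 ≈ 38.112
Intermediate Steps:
J(V) = 4/9 - V/9 (J(V) = (4 - V)/9 = 4/9 - V/9)
Z(Y) = 32/9 + 10*Y/9 (Z(Y) = 4 - ((4/9 - Y/9) - Y) = 4 - (4/9 - 10*Y/9) = 4 + (-4/9 + 10*Y/9) = 32/9 + 10*Y/9)
c(k, X) = k + 25*X (c(k, X) = (k + X) + (23*X + X) = (X + k) + 24*X = k + 25*X)
√((7 + 11)² + c(Z(0), 45)) = √((7 + 11)² + ((32/9 + (10/9)*0) + 25*45)) = √(18² + ((32/9 + 0) + 1125)) = √(324 + (32/9 + 1125)) = √(324 + 10157/9) = √(13073/9) = √13073/3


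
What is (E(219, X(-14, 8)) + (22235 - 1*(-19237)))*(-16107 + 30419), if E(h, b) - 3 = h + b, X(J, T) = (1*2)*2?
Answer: 596781776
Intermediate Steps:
X(J, T) = 4 (X(J, T) = 2*2 = 4)
E(h, b) = 3 + b + h (E(h, b) = 3 + (h + b) = 3 + (b + h) = 3 + b + h)
(E(219, X(-14, 8)) + (22235 - 1*(-19237)))*(-16107 + 30419) = ((3 + 4 + 219) + (22235 - 1*(-19237)))*(-16107 + 30419) = (226 + (22235 + 19237))*14312 = (226 + 41472)*14312 = 41698*14312 = 596781776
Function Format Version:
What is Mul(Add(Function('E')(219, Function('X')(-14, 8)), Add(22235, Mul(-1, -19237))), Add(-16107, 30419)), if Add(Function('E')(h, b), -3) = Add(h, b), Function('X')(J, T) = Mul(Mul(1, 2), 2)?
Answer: 596781776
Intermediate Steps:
Function('X')(J, T) = 4 (Function('X')(J, T) = Mul(2, 2) = 4)
Function('E')(h, b) = Add(3, b, h) (Function('E')(h, b) = Add(3, Add(h, b)) = Add(3, Add(b, h)) = Add(3, b, h))
Mul(Add(Function('E')(219, Function('X')(-14, 8)), Add(22235, Mul(-1, -19237))), Add(-16107, 30419)) = Mul(Add(Add(3, 4, 219), Add(22235, Mul(-1, -19237))), Add(-16107, 30419)) = Mul(Add(226, Add(22235, 19237)), 14312) = Mul(Add(226, 41472), 14312) = Mul(41698, 14312) = 596781776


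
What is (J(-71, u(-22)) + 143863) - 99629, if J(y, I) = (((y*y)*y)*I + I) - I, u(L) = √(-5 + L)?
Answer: 44234 - 1073733*I*√3 ≈ 44234.0 - 1.8598e+6*I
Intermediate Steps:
J(y, I) = I*y³ (J(y, I) = ((y²*y)*I + I) - I = (y³*I + I) - I = (I*y³ + I) - I = (I + I*y³) - I = I*y³)
(J(-71, u(-22)) + 143863) - 99629 = (√(-5 - 22)*(-71)³ + 143863) - 99629 = (√(-27)*(-357911) + 143863) - 99629 = ((3*I*√3)*(-357911) + 143863) - 99629 = (-1073733*I*√3 + 143863) - 99629 = (143863 - 1073733*I*√3) - 99629 = 44234 - 1073733*I*√3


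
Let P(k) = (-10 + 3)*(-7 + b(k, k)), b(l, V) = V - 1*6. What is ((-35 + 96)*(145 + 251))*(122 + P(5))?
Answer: 4299768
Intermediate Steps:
b(l, V) = -6 + V (b(l, V) = V - 6 = -6 + V)
P(k) = 91 - 7*k (P(k) = (-10 + 3)*(-7 + (-6 + k)) = -7*(-13 + k) = 91 - 7*k)
((-35 + 96)*(145 + 251))*(122 + P(5)) = ((-35 + 96)*(145 + 251))*(122 + (91 - 7*5)) = (61*396)*(122 + (91 - 35)) = 24156*(122 + 56) = 24156*178 = 4299768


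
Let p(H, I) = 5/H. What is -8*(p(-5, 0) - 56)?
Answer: 456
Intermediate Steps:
-8*(p(-5, 0) - 56) = -8*(5/(-5) - 56) = -8*(5*(-⅕) - 56) = -8*(-1 - 56) = -8*(-57) = 456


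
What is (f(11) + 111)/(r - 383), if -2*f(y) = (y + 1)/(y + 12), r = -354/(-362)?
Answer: -461007/1590358 ≈ -0.28988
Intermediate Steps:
r = 177/181 (r = -354*(-1/362) = 177/181 ≈ 0.97790)
f(y) = -(1 + y)/(2*(12 + y)) (f(y) = -(y + 1)/(2*(y + 12)) = -(1 + y)/(2*(12 + y)))
(f(11) + 111)/(r - 383) = ((-1 - 1*11)/(2*(12 + 11)) + 111)/(177/181 - 383) = ((1/2)*(-1 - 11)/23 + 111)/(-69146/181) = ((1/2)*(1/23)*(-12) + 111)*(-181/69146) = (-6/23 + 111)*(-181/69146) = (2547/23)*(-181/69146) = -461007/1590358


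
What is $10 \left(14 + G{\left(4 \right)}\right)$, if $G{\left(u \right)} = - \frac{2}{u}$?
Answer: $135$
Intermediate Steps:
$10 \left(14 + G{\left(4 \right)}\right) = 10 \left(14 - \frac{2}{4}\right) = 10 \left(14 - \frac{1}{2}\right) = 10 \cdot \frac{27}{2} = 135$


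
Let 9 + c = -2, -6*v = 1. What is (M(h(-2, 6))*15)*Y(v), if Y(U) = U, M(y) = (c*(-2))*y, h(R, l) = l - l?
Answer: 0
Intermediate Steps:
v = -⅙ (v = -⅙*1 = -⅙ ≈ -0.16667)
c = -11 (c = -9 - 2 = -11)
h(R, l) = 0
M(y) = 22*y (M(y) = (-11*(-2))*y = 22*y)
(M(h(-2, 6))*15)*Y(v) = ((22*0)*15)*(-⅙) = (0*15)*(-⅙) = 0*(-⅙) = 0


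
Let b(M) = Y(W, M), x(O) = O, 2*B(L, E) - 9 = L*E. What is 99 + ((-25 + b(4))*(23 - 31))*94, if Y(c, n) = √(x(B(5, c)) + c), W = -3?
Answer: 18899 - 752*I*√6 ≈ 18899.0 - 1842.0*I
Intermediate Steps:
B(L, E) = 9/2 + E*L/2 (B(L, E) = 9/2 + (L*E)/2 = 9/2 + (E*L)/2 = 9/2 + E*L/2)
Y(c, n) = √(9/2 + 7*c/2) (Y(c, n) = √((9/2 + (½)*c*5) + c) = √((9/2 + 5*c/2) + c) = √(9/2 + 7*c/2))
b(M) = I*√6 (b(M) = √(18 + 14*(-3))/2 = √(18 - 42)/2 = √(-24)/2 = (2*I*√6)/2 = I*√6)
99 + ((-25 + b(4))*(23 - 31))*94 = 99 + ((-25 + I*√6)*(23 - 31))*94 = 99 + ((-25 + I*√6)*(-8))*94 = 99 + (200 - 8*I*√6)*94 = 99 + (18800 - 752*I*√6) = 18899 - 752*I*√6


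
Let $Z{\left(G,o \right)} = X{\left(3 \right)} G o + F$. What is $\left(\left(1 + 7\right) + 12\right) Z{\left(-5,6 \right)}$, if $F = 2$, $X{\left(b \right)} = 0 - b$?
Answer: $1840$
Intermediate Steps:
$X{\left(b \right)} = - b$
$Z{\left(G,o \right)} = 2 - 3 G o$ ($Z{\left(G,o \right)} = \left(-1\right) 3 G o + 2 = - 3 G o + 2 = 2 - 3 G o$)
$\left(\left(1 + 7\right) + 12\right) Z{\left(-5,6 \right)} = \left(\left(1 + 7\right) + 12\right) \left(2 - \left(-15\right) 6\right) = \left(8 + 12\right) \left(2 + 90\right) = 20 \cdot 92 = 1840$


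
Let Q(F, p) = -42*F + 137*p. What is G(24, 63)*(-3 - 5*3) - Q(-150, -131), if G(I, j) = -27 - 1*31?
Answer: 12691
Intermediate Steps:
G(I, j) = -58 (G(I, j) = -27 - 31 = -58)
G(24, 63)*(-3 - 5*3) - Q(-150, -131) = -58*(-3 - 5*3) - (-42*(-150) + 137*(-131)) = -58*(-3 - 15) - (6300 - 17947) = -58*(-18) - 1*(-11647) = 1044 + 11647 = 12691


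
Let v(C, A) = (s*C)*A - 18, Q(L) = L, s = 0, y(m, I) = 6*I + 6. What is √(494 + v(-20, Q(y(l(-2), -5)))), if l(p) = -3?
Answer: 2*√119 ≈ 21.817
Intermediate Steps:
y(m, I) = 6 + 6*I
v(C, A) = -18 (v(C, A) = (0*C)*A - 18 = 0*A - 18 = 0 - 18 = -18)
√(494 + v(-20, Q(y(l(-2), -5)))) = √(494 - 18) = √476 = 2*√119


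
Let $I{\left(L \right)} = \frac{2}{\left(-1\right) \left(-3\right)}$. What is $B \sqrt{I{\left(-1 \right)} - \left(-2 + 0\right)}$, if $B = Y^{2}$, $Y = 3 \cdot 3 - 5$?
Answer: $\frac{32 \sqrt{6}}{3} \approx 26.128$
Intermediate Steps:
$I{\left(L \right)} = \frac{2}{3}$
$Y = 4$ ($Y = 9 - 5 = 4$)
$B = 16$ ($B = 4^{2} = 16$)
$B \sqrt{I{\left(-1 \right)} - \left(-2 + 0\right)} = 16 \sqrt{\frac{2}{3} - \left(-2 + 0\right)} = 16 \sqrt{\frac{2}{3} - -2} = 16 \sqrt{\frac{2}{3} + 2} = 16 \sqrt{\frac{8}{3}} = 16 \frac{2 \sqrt{6}}{3} = \frac{32 \sqrt{6}}{3}$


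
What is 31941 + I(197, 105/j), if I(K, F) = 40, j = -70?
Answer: 31981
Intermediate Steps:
31941 + I(197, 105/j) = 31941 + 40 = 31981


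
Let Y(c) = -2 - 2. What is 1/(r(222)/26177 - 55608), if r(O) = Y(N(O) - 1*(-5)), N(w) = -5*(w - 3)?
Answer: -26177/1455650620 ≈ -1.7983e-5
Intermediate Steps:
N(w) = 15 - 5*w (N(w) = -5*(-3 + w) = 15 - 5*w)
Y(c) = -4
r(O) = -4
1/(r(222)/26177 - 55608) = 1/(-4/26177 - 55608) = 1/(-1455650620/26177) = -26177/1455650620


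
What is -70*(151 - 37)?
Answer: -7980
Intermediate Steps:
-70*(151 - 37) = -70*114 = -7980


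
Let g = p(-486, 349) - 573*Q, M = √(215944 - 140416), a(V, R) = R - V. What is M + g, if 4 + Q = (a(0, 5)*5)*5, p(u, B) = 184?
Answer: -69149 + 6*√2098 ≈ -68874.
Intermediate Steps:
Q = 121 (Q = -4 + ((5 - 1*0)*5)*5 = -4 + ((5 + 0)*5)*5 = -4 + (5*5)*5 = -4 + 25*5 = -4 + 125 = 121)
M = 6*√2098 (M = √75528 = 6*√2098 ≈ 274.82)
g = -69149 (g = 184 - 573*121 = 184 - 1*69333 = 184 - 69333 = -69149)
M + g = 6*√2098 - 69149 = -69149 + 6*√2098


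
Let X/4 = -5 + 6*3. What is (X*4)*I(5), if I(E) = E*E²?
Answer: 26000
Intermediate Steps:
I(E) = E³
X = 52 (X = 4*(-5 + 6*3) = 4*(-5 + 18) = 4*13 = 52)
(X*4)*I(5) = (52*4)*5³ = 208*125 = 26000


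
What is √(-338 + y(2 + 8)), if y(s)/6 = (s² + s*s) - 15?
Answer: 2*√193 ≈ 27.785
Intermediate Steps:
y(s) = -90 + 12*s² (y(s) = 6*((s² + s*s) - 15) = 6*((s² + s²) - 15) = 6*(2*s² - 15) = 6*(-15 + 2*s²) = -90 + 12*s²)
√(-338 + y(2 + 8)) = √(-338 + (-90 + 12*(2 + 8)²)) = √(-338 + (-90 + 12*10²)) = √(-338 + (-90 + 12*100)) = √(-338 + (-90 + 1200)) = √(-338 + 1110) = √772 = 2*√193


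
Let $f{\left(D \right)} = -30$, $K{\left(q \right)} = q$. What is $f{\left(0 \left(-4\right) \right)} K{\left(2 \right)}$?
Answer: $-60$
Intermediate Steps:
$f{\left(0 \left(-4\right) \right)} K{\left(2 \right)} = \left(-30\right) 2 = -60$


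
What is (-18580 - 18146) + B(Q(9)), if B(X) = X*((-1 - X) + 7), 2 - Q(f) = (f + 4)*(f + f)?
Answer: -91942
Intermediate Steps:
Q(f) = 2 - 2*f*(4 + f) (Q(f) = 2 - (f + 4)*(f + f) = 2 - (4 + f)*2*f = 2 - 2*f*(4 + f))
B(X) = X*(6 - X)
(-18580 - 18146) + B(Q(9)) = (-18580 - 18146) + (2 - 8*9 - 2*9²)*(6 - (2 - 8*9 - 2*9²)) = -36726 + (2 - 72 - 2*81)*(6 - (2 - 72 - 2*81)) = -36726 + (2 - 72 - 162)*(6 - (2 - 72 - 162)) = -36726 - 232*(6 - 1*(-232)) = -36726 - 232*(6 + 232) = -36726 - 232*238 = -36726 - 55216 = -91942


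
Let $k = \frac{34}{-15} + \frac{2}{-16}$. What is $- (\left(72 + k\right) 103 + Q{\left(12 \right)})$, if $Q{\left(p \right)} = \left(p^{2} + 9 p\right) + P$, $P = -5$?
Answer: $- \frac{889999}{120} \approx -7416.7$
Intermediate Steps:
$Q{\left(p \right)} = -5 + p^{2} + 9 p$ ($Q{\left(p \right)} = \left(p^{2} + 9 p\right) - 5 = -5 + p^{2} + 9 p$)
$k = - \frac{287}{120}$ ($k = 34 \left(- \frac{1}{15}\right) + 2 \left(- \frac{1}{16}\right) = - \frac{34}{15} - \frac{1}{8} = - \frac{287}{120} \approx -2.3917$)
$- (\left(72 + k\right) 103 + Q{\left(12 \right)}) = - (\left(72 - \frac{287}{120}\right) 103 + \left(-5 + 12^{2} + 9 \cdot 12\right)) = - (\frac{8353}{120} \cdot 103 + \left(-5 + 144 + 108\right)) = - (\frac{860359}{120} + 247) = \left(-1\right) \frac{889999}{120} = - \frac{889999}{120}$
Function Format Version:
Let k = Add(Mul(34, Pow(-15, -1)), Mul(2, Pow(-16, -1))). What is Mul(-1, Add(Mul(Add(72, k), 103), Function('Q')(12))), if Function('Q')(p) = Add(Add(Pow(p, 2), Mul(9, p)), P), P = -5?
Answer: Rational(-889999, 120) ≈ -7416.7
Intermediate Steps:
Function('Q')(p) = Add(-5, Pow(p, 2), Mul(9, p)) (Function('Q')(p) = Add(Add(Pow(p, 2), Mul(9, p)), -5) = Add(-5, Pow(p, 2), Mul(9, p)))
k = Rational(-287, 120) (k = Add(Mul(34, Rational(-1, 15)), Mul(2, Rational(-1, 16))) = Add(Rational(-34, 15), Rational(-1, 8)) = Rational(-287, 120) ≈ -2.3917)
Mul(-1, Add(Mul(Add(72, k), 103), Function('Q')(12))) = Mul(-1, Add(Mul(Add(72, Rational(-287, 120)), 103), Add(-5, Pow(12, 2), Mul(9, 12)))) = Mul(-1, Add(Mul(Rational(8353, 120), 103), Add(-5, 144, 108))) = Mul(-1, Add(Rational(860359, 120), 247)) = Mul(-1, Rational(889999, 120)) = Rational(-889999, 120)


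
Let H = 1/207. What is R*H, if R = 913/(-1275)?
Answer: -913/263925 ≈ -0.0034593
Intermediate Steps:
H = 1/207 ≈ 0.0048309
R = -913/1275 (R = 913*(-1/1275) = -913/1275 ≈ -0.71608)
R*H = -913/1275*1/207 = -913/263925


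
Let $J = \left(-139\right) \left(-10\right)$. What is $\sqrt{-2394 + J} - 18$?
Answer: $-18 + 2 i \sqrt{251} \approx -18.0 + 31.686 i$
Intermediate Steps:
$J = 1390$
$\sqrt{-2394 + J} - 18 = \sqrt{-2394 + 1390} - 18 = \sqrt{-1004} - 18 = 2 i \sqrt{251} - 18 = -18 + 2 i \sqrt{251}$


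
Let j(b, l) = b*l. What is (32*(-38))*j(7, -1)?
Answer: 8512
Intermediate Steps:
(32*(-38))*j(7, -1) = (32*(-38))*(7*(-1)) = -1216*(-7) = 8512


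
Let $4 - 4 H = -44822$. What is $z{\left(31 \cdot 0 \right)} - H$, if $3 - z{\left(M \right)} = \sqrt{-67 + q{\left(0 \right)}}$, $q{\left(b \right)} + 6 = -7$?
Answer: $- \frac{22407}{2} - 4 i \sqrt{5} \approx -11204.0 - 8.9443 i$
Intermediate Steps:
$q{\left(b \right)} = -13$ ($q{\left(b \right)} = -6 - 7 = -13$)
$H = \frac{22413}{2}$ ($H = 1 - - \frac{22411}{2} = 1 + \frac{22411}{2} = \frac{22413}{2} \approx 11207.0$)
$z{\left(M \right)} = 3 - 4 i \sqrt{5}$ ($z{\left(M \right)} = 3 - \sqrt{-67 - 13} = 3 - \sqrt{-80} = 3 - 4 i \sqrt{5}$)
$z{\left(31 \cdot 0 \right)} - H = \left(3 - 4 i \sqrt{5}\right) - \frac{22413}{2} = - \frac{22407}{2} - 4 i \sqrt{5}$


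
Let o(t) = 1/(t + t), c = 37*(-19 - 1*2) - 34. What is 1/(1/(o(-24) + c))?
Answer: -38929/48 ≈ -811.02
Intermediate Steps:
c = -811 (c = 37*(-19 - 2) - 34 = 37*(-21) - 34 = -777 - 34 = -811)
o(t) = 1/(2*t)
1/(1/(o(-24) + c)) = 1/(1/((½)/(-24) - 811)) = 1/(1/((½)*(-1/24) - 811)) = 1/(1/(-1/48 - 811)) = 1/(1/(-38929/48)) = 1/(-48/38929) = -38929/48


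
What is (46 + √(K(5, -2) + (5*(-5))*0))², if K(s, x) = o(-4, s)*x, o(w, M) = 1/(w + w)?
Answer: 8649/4 ≈ 2162.3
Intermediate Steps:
o(w, M) = 1/(2*w)
K(s, x) = -x/8 (K(s, x) = ((½)/(-4))*x = ((½)*(-¼))*x = -x/8)
(46 + √(K(5, -2) + (5*(-5))*0))² = (46 + √(-⅛*(-2) + (5*(-5))*0))² = (46 + √(¼ - 25*0))² = (46 + √(¼ + 0))² = (46 + √(¼))² = (46 + ½)² = (93/2)² = 8649/4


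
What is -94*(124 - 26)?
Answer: -9212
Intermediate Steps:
-94*(124 - 26) = -94*98 = -9212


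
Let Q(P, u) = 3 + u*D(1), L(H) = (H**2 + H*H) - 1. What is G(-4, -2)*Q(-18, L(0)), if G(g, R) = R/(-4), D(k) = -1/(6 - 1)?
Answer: 8/5 ≈ 1.6000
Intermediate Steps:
D(k) = -1/5
G(g, R) = -R/4 (G(g, R) = R*(-1/4) = -R/4)
L(H) = -1 + 2*H**2 (L(H) = (H**2 + H**2) - 1 = 2*H**2 - 1 = -1 + 2*H**2)
Q(P, u) = 3 - u/5 (Q(P, u) = 3 + u*(-1/5) = 3 - u/5)
G(-4, -2)*Q(-18, L(0)) = (-1/4*(-2))*(3 - (-1 + 2*0**2)/5) = (3 - (-1 + 2*0)/5)/2 = (3 - (-1 + 0)/5)/2 = (3 - 1/5*(-1))/2 = (3 + 1/5)/2 = (1/2)*(16/5) = 8/5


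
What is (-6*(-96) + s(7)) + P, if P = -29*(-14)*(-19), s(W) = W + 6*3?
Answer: -7113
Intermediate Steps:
s(W) = 18 + W (s(W) = W + 18 = 18 + W)
P = -7714 (P = 406*(-19) = -7714)
(-6*(-96) + s(7)) + P = (-6*(-96) + (18 + 7)) - 7714 = (576 + 25) - 7714 = 601 - 7714 = -7113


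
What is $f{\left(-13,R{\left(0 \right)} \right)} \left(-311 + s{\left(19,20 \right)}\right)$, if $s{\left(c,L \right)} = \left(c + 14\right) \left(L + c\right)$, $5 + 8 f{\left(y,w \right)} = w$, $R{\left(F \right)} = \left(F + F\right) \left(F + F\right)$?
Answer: $-610$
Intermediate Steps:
$R{\left(F \right)} = 4 F^{2}$ ($R{\left(F \right)} = 2 F 2 F = 4 F^{2}$)
$f{\left(y,w \right)} = - \frac{5}{8} + \frac{w}{8}$
$s{\left(c,L \right)} = \left(14 + c\right) \left(L + c\right)$
$f{\left(-13,R{\left(0 \right)} \right)} \left(-311 + s{\left(19,20 \right)}\right) = \left(- \frac{5}{8} + \frac{4 \cdot 0^{2}}{8}\right) \left(-311 + \left(19^{2} + 14 \cdot 20 + 14 \cdot 19 + 20 \cdot 19\right)\right) = \left(- \frac{5}{8} + \frac{4 \cdot 0}{8}\right) \left(-311 + \left(361 + 280 + 266 + 380\right)\right) = \left(- \frac{5}{8} + \frac{1}{8} \cdot 0\right) \left(-311 + 1287\right) = \left(- \frac{5}{8} + 0\right) 976 = \left(- \frac{5}{8}\right) 976 = -610$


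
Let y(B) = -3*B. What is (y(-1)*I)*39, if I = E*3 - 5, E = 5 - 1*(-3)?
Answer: 2223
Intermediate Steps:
E = 8 (E = 5 + 3 = 8)
I = 19 (I = 8*3 - 5 = 24 - 5 = 19)
(y(-1)*I)*39 = (-3*(-1)*19)*39 = (3*19)*39 = 57*39 = 2223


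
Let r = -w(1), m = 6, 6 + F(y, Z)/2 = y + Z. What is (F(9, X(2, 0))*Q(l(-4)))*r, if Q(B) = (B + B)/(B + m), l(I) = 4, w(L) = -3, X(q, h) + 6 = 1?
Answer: -48/5 ≈ -9.6000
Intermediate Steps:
X(q, h) = -5 (X(q, h) = -6 + 1 = -5)
F(y, Z) = -12 + 2*Z + 2*y (F(y, Z) = -12 + 2*(y + Z) = -12 + 2*(Z + y) = -12 + (2*Z + 2*y) = -12 + 2*Z + 2*y)
Q(B) = 2*B/(6 + B) (Q(B) = (B + B)/(B + 6) = (2*B)/(6 + B) = 2*B/(6 + B))
r = 3 (r = -1*(-3) = 3)
(F(9, X(2, 0))*Q(l(-4)))*r = ((-12 + 2*(-5) + 2*9)*(2*4/(6 + 4)))*3 = ((-12 - 10 + 18)*(2*4/10))*3 = -8*4/10*3 = -4*⅘*3 = -16/5*3 = -48/5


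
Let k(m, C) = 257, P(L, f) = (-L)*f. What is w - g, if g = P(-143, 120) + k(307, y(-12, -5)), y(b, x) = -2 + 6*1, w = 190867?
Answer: 173450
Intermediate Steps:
P(L, f) = -L*f
y(b, x) = 4 (y(b, x) = -2 + 6 = 4)
g = 17417 (g = -1*(-143)*120 + 257 = 17160 + 257 = 17417)
w - g = 190867 - 1*17417 = 190867 - 17417 = 173450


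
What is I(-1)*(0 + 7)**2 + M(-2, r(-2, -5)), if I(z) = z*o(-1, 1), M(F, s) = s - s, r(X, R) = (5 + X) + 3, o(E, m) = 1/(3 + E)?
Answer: -49/2 ≈ -24.500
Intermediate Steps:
r(X, R) = 8 + X
M(F, s) = 0
I(z) = z/2 (I(z) = z/(3 - 1) = z/2)
I(-1)*(0 + 7)**2 + M(-2, r(-2, -5)) = ((1/2)*(-1))*(0 + 7)**2 + 0 = -1/2*7**2 + 0 = -1/2*49 + 0 = -49/2 + 0 = -49/2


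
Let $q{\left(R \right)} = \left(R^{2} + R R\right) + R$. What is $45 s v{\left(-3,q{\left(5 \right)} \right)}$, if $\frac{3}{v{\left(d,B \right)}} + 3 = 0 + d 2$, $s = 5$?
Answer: $-75$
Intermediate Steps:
$q{\left(R \right)} = R + 2 R^{2}$ ($q{\left(R \right)} = \left(R^{2} + R^{2}\right) + R = 2 R^{2} + R = R + 2 R^{2}$)
$v{\left(d,B \right)} = \frac{3}{-3 + 2 d}$ ($v{\left(d,B \right)} = \frac{3}{-3 + \left(0 + d 2\right)} = \frac{3}{-3 + \left(0 + 2 d\right)} = \frac{3}{-3 + 2 d}$)
$45 s v{\left(-3,q{\left(5 \right)} \right)} = 45 \cdot 5 \frac{3}{-3 + 2 \left(-3\right)} = 225 \frac{3}{-3 - 6} = 225 \frac{3}{-9} = 225 \cdot 3 \left(- \frac{1}{9}\right) = 225 \left(- \frac{1}{3}\right) = -75$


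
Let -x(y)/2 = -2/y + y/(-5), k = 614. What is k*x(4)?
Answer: 7982/5 ≈ 1596.4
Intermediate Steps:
x(y) = 4/y + 2*y/5 (x(y) = -2*(-2/y + y/(-5)) = -2*(-2/y + y*(-⅕)) = -2*(-2/y - y/5) = 4/y + 2*y/5)
k*x(4) = 614*(4/4 + (⅖)*4) = 614*(4*(¼) + 8/5) = 614*(1 + 8/5) = 614*(13/5) = 7982/5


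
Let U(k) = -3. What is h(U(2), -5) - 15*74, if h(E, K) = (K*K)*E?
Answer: -1185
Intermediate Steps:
h(E, K) = E*K² (h(E, K) = K²*E = E*K²)
h(U(2), -5) - 15*74 = -3*(-5)² - 15*74 = -3*25 - 1110 = -75 - 1110 = -1185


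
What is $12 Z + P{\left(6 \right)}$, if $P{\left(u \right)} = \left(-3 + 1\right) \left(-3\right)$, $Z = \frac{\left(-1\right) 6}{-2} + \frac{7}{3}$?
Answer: $70$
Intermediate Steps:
$Z = \frac{16}{3}$ ($Z = \left(-6\right) \left(- \frac{1}{2}\right) + 7 \cdot \frac{1}{3} = 3 + \frac{7}{3} = \frac{16}{3} \approx 5.3333$)
$P{\left(u \right)} = 6$ ($P{\left(u \right)} = \left(-2\right) \left(-3\right) = 6$)
$12 Z + P{\left(6 \right)} = 12 \cdot \frac{16}{3} + 6 = 64 + 6 = 70$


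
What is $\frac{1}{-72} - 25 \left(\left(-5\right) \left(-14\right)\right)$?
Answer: $- \frac{126001}{72} \approx -1750.0$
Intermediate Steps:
$\frac{1}{-72} - 25 \left(\left(-5\right) \left(-14\right)\right) = - \frac{1}{72} - 1750 = - \frac{126001}{72}$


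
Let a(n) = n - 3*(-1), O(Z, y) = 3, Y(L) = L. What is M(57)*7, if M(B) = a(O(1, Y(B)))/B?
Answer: 14/19 ≈ 0.73684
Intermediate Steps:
a(n) = 3 + n (a(n) = n + 3 = 3 + n)
M(B) = 6/B (M(B) = (3 + 3)/B = 6/B)
M(57)*7 = (6/57)*7 = (6*(1/57))*7 = (2/19)*7 = 14/19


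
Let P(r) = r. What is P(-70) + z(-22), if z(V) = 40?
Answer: -30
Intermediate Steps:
P(-70) + z(-22) = -70 + 40 = -30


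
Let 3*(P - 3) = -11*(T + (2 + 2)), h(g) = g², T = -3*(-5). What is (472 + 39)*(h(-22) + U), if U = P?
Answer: 639772/3 ≈ 2.1326e+5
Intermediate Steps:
T = 15
P = -200/3 (P = 3 + (-11*(15 + (2 + 2)))/3 = 3 + (-11*(15 + 4))/3 = 3 + (-11*19)/3 = 3 + (⅓)*(-209) = 3 - 209/3 = -200/3 ≈ -66.667)
U = -200/3 ≈ -66.667
(472 + 39)*(h(-22) + U) = (472 + 39)*((-22)² - 200/3) = 511*(484 - 200/3) = 511*(1252/3) = 639772/3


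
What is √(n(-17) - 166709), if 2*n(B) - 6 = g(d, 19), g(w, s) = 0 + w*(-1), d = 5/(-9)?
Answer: I*√6001406/6 ≈ 408.3*I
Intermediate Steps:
d = -5/9 (d = 5*(-⅑) = -5/9 ≈ -0.55556)
g(w, s) = -w (g(w, s) = 0 - w = -w)
n(B) = 59/18 (n(B) = 3 + (-1*(-5/9))/2 = 3 + (½)*(5/9) = 3 + 5/18 = 59/18)
√(n(-17) - 166709) = √(59/18 - 166709) = √(-3000703/18) = I*√6001406/6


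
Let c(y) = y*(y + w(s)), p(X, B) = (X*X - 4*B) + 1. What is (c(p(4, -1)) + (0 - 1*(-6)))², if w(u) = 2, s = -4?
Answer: 239121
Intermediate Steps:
p(X, B) = 1 + X² - 4*B (p(X, B) = (X² - 4*B) + 1 = 1 + X² - 4*B)
c(y) = y*(2 + y) (c(y) = y*(y + 2) = y*(2 + y))
(c(p(4, -1)) + (0 - 1*(-6)))² = ((1 + 4² - 4*(-1))*(2 + (1 + 4² - 4*(-1))) + (0 - 1*(-6)))² = ((1 + 16 + 4)*(2 + (1 + 16 + 4)) + (0 + 6))² = (21*(2 + 21) + 6)² = (21*23 + 6)² = (483 + 6)² = 489² = 239121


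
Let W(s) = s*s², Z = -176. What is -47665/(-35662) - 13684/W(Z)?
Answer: 268953411/200848384 ≈ 1.3391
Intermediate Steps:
W(s) = s³
-47665/(-35662) - 13684/W(Z) = -47665/(-35662) - 13684/((-176)³) = -47665*(-1/35662) - 13684/(-5451776) = 47665/35662 - 13684*(-1/5451776) = 47665/35662 + 311/123904 = 268953411/200848384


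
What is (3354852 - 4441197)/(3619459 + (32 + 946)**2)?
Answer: -1086345/4575943 ≈ -0.23740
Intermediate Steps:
(3354852 - 4441197)/(3619459 + (32 + 946)**2) = -1086345/(3619459 + 978**2) = -1086345/(3619459 + 956484) = -1086345/4575943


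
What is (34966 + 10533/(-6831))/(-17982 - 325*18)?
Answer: -79614071/54265464 ≈ -1.4671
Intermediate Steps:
(34966 + 10533/(-6831))/(-17982 - 325*18) = (34966 + 10533*(-1/6831))/(-17982 - 5850) = (34966 - 3511/2277)/(-23832) = (79614071/2277)*(-1/23832) = -79614071/54265464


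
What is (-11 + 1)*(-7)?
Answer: 70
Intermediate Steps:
(-11 + 1)*(-7) = -10*(-7) = 70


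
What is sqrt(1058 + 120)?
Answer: sqrt(1178) ≈ 34.322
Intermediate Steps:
sqrt(1058 + 120) = sqrt(1178)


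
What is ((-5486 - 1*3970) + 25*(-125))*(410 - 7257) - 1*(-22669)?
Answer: 86164776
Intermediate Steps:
((-5486 - 1*3970) + 25*(-125))*(410 - 7257) - 1*(-22669) = ((-5486 - 3970) - 3125)*(-6847) + 22669 = (-9456 - 3125)*(-6847) + 22669 = -12581*(-6847) + 22669 = 86142107 + 22669 = 86164776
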